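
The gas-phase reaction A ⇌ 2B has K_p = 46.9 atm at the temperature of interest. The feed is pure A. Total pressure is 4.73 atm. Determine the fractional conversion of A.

Take 1 mol A as basis and let X be its fractional conversion, so ξ = X.
Species balance: n_A = 1 − X; n_B = 2X.
n_T = Σnᵢ = 1 + X.
With p_i = (n_i/n_T)P, K_p = p_B^2 / (p_A).
Setting this equal to 46.9 atm and taking the physical root (0 < X < 1) gives X = 0.844.

X = 0.844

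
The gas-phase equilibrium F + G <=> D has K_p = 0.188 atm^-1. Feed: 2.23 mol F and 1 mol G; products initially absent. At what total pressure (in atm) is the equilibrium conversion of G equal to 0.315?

Basis: 1 mol G initially; let X = conversion of G. Extent ξ = X.
Moles: n_F = 2.23 − X; n_G = 1 − X; n_D = X.
Total moles n_T = 3.23 − X.
K_p = p_D / (p_F p_G) with p_i = (n_i/n_T)·P.
At X = 0.315: the mole-fraction product g(X) = Π y_i^ν_i = 0.7. Since K_p = g(X)·P^{-1}, P = (g/K_p)^(1/1) = (0.7/0.188)^(1/1) = 3.72 atm.

P = 3.72 atm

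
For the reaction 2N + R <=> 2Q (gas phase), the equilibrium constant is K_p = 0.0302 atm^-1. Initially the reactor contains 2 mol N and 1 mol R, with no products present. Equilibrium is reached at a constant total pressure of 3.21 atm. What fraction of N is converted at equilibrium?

X = 0.146

Let X = conversion of N (basis 2 mol N); extent of reaction ξ = X.
Mole table: n_N = 2 − 2X; n_R = 1 − X; n_Q = 2X.
Total moles n_T = 3 − X.
Mole fractions y_i = n_i/n_T; K_p = p_Q^2 / (p_N^2 p_R) with p_i = y_i·P.
This yields a degree-3 equation in X; solving on (0,1), X = 0.146.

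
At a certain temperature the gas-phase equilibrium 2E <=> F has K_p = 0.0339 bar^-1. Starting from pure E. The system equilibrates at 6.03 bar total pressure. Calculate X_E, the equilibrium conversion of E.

X = 0.258

Basis: 1 mol E initially; let X = conversion of E. Extent ξ = 0.5X.
Species balance: n_E = 1 − X; n_F = 0.5X.
n_T = Σnᵢ = 1 − 0.5X.
y_i = n_i/n_T, p_i = y_i·P. K_p = p_F / (p_E^2).
Setting this equal to 0.0339 bar^-1 and taking the physical root (0 < X < 1) gives X = 0.258.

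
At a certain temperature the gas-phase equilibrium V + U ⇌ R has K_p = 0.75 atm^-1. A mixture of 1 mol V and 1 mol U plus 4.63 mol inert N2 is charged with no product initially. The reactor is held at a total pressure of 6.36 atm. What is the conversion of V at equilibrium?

X = 0.335

Take 1 mol V as basis and let X be its fractional conversion, so ξ = X.
Moles: n_V = 1 − X; n_U = 1 − X; n_R = X; n_I = 4.63 (inert).
n_T = Σnᵢ = 6.63 − X.
With p_i = (n_i/n_T)P, K_p = p_R / (p_V p_U).
Equating to 0.75 atm^-1 and solving on 0 < X < 1: X = 0.335.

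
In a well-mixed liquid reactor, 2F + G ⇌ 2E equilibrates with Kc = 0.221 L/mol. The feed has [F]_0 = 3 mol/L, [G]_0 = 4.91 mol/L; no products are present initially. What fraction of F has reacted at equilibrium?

X = 0.490

Let X = conversion of F; extent ξ = 3X/2 mol/L.
Concentrations: [F] = 3 − 3X; [G] = 4.91 − 1.5X; [E] = 3X.
Kc = [E]^2 / ([F]^2 [G]).
Solving Kc = 0.221 for X ∈ (0,1): X = 0.490.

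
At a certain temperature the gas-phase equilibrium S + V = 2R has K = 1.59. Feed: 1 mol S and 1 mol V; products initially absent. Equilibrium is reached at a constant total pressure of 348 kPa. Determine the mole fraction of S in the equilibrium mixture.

Take 1 mol S as basis and let X be its fractional conversion, so ξ = X.
At extent ξ: n_S = 1 − X; n_V = 1 − X; n_R = 2X.
Total moles n_T = 2 (Δν = 0, constant).
Mole fractions y_i = n_i/n_T; K = p_R^2 / (p_S p_V) with p_i = y_i·P.
Substituting and setting equal to 1.59 gives a polynomial in X; the root in (0,1) is X = 0.387.
Then n_S = 0.613, n_T = 2, so y_S = 0.307.

y_S = 0.307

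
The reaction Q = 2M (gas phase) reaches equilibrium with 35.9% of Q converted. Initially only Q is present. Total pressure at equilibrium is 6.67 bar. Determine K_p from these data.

K_p = 3.95 bar

Basis: 1 mol Q initially; let X = conversion of Q. Extent ξ = X.
Mole table: n_Q = 1 − X; n_M = 2X.
n_T = Σnᵢ = 1 + X.
At X = 0.359: n_Q = 0.641, n_M = 0.718, n_T = 1.36.
p_i = (n_i/n_T)·P. K_p = p_M^2 / (p_Q) = 3.95 bar.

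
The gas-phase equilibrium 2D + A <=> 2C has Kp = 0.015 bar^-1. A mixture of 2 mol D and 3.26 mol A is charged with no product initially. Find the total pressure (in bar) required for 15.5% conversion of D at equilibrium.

Let X = conversion of D (basis 2 mol D); extent of reaction ξ = X.
Species balance: n_D = 2 − 2X; n_A = 3.26 − X; n_C = 2X.
Summing: n_T = 5.26 − X.
Kp = p_C^2 / (p_D^2 p_A) with p_i = (n_i/n_T)·P.
At X = 0.155: the mole-fraction product g(X) = Π y_i^ν_i = 0.05532. Since Kp = g(X)·P^{-1}, P = (g/Kp)^(1/1) = (0.05532/0.015)^(1/1) = 3.69 bar.

P = 3.69 bar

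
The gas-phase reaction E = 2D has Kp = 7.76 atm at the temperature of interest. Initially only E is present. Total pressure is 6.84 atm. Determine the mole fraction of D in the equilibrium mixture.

Let X = conversion of E (basis 1 mol E); extent of reaction ξ = X.
Moles: n_E = 1 − X; n_D = 2X.
n_T = Σnᵢ = 1 + X.
With p_i = (n_i/n_T)P, Kp = p_D^2 / (p_E).
Equating to 7.76 atm and solving on 0 < X < 1: X = 0.470.
Then n_D = 0.94, n_T = 1.47, so y_D = 0.640.

y_D = 0.640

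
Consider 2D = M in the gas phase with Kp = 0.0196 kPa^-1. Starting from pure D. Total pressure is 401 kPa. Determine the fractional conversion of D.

X = 0.824

Let X = conversion of D (basis 1 mol D); extent of reaction ξ = 0.5X.
Species balance: n_D = 1 − X; n_M = 0.5X.
Summing: n_T = 1 − 0.5X.
Mole fractions y_i = n_i/n_T; Kp = p_M / (p_D^2) with p_i = y_i·P.
Setting this equal to 0.0196 kPa^-1 and taking the physical root (0 < X < 1) gives X = 0.824.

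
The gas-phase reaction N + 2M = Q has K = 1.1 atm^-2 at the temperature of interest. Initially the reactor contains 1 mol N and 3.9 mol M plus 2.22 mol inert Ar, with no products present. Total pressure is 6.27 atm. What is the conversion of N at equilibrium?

Basis: 1 mol N initially; let X = conversion of N. Extent ξ = X.
At extent ξ: n_N = 1 − X; n_M = 3.9 − 2X; n_Q = X; n_I = 2.22 (inert).
Summing: n_T = 7.12 − 2X.
y_i = n_i/n_T, p_i = y_i·P. K = p_Q / (p_N p_M^2).
Substituting and setting equal to 1.1 atm^-2 gives a polynomial in X; the root in (0,1) is X = 0.874.

X = 0.874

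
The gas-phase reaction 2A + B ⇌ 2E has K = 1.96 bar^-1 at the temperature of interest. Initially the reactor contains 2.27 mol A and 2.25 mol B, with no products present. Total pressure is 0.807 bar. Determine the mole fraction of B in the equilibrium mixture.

Take 2.27 mol A as basis and let X be its fractional conversion, so ξ = 1.14X.
Moles: n_A = 2.27 − 2.27X; n_B = 2.25 − 1.14X; n_E = 2.27X.
n_T = Σnᵢ = 4.52 − 1.14X.
y_i = n_i/n_T, p_i = y_i·P. K = p_E^2 / (p_A^2 p_B).
This yields a degree-3 equation in X; solving on (0,1), X = 0.453.
Then n_B = 1.74, n_T = 4.01, so y_B = 0.433.

y_B = 0.433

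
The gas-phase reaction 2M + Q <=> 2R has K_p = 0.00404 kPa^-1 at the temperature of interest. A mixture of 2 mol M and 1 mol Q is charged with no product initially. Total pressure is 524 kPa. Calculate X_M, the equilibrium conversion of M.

Basis: 2 mol M initially; let X = conversion of M. Extent ξ = X.
Mole table: n_M = 2 − 2X; n_Q = 1 − X; n_R = 2X.
Summing: n_T = 3 − X.
With p_i = (n_i/n_T)P, K_p = p_R^2 / (p_M^2 p_Q).
Setting this equal to 0.00404 kPa^-1 and taking the physical root (0 < X < 1) gives X = 0.410.

X = 0.410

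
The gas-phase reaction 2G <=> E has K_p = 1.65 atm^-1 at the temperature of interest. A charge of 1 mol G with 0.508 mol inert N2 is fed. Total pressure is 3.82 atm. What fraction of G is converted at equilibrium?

X = 0.741

Basis: 1 mol G initially; let X = conversion of G. Extent ξ = 0.5X.
At extent ξ: n_G = 1 − X; n_E = 0.5X; n_I = 0.508 (inert).
Summing: n_T = 1.51 − 0.5X.
y_i = n_i/n_T, p_i = y_i·P. K_p = p_E / (p_G^2).
Substituting and setting equal to 1.65 atm^-1 gives a polynomial in X; the root in (0,1) is X = 0.741.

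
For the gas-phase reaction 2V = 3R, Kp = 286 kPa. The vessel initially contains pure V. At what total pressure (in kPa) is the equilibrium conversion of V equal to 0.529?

P = 161 kPa

Let X = conversion of V (basis 1 mol V); extent of reaction ξ = 0.5X.
Moles: n_V = 1 − X; n_R = 1.5X.
Summing: n_T = 1 + 0.5X.
Kp = p_R^3 / (p_V^2) with p_i = (n_i/n_T)·P.
At X = 0.529: the mole-fraction product g(X) = Π y_i^ν_i = 1.781. Since Kp = g(X)·P^{1}, P = (Kp/g)^(1/1) = (286/1.781)^(1/1) = 161 kPa.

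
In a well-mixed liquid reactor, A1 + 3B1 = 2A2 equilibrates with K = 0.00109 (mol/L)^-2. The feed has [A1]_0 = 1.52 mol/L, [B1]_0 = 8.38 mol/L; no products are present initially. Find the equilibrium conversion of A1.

Let X = conversion of A1; extent ξ = 1.52·X mol/L.
Concentrations: [A1] = 1.52 − 1.52X; [B1] = 8.38 − 4.56X; [A2] = 3.04X.
K = [A2]^2 / ([A1] [B1]^3).
Setting equal to 0.00109 and solving for X on (0,1) gives X = 0.232.

X = 0.232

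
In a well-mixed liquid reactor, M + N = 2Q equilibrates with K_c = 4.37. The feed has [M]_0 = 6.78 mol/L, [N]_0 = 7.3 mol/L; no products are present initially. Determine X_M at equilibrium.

X = 0.530

Let X = conversion of M; extent ξ = 6.78·X mol/L.
Concentrations: [M] = 6.78 − 6.78X; [N] = 7.3 − 6.78X; [Q] = 13.6X.
K_c = [Q]^2 / ([M] [N]).
Setting equal to 4.37 and solving for X on (0,1) gives X = 0.530.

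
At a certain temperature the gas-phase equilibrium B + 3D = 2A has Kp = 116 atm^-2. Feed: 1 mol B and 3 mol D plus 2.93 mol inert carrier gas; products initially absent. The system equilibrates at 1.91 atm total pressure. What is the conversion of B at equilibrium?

X = 0.727

Basis: 1 mol B initially; let X = conversion of B. Extent ξ = X.
Mole table: n_B = 1 − X; n_D = 3 − 3X; n_A = 2X; n_I = 2.93 (inert).
n_T = Σnᵢ = 6.93 − 2X.
With p_i = (n_i/n_T)P, Kp = p_A^2 / (p_B p_D^3).
This yields a degree-4 equation in X; solving on (0,1), X = 0.727.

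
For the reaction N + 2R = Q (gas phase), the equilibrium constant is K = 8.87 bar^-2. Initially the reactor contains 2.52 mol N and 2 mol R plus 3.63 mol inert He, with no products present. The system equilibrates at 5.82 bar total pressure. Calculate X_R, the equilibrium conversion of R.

X = 0.866

Let X = conversion of R (basis 2 mol R); extent of reaction ξ = X.
Mole table: n_N = 2.52 − X; n_R = 2 − 2X; n_Q = X; n_I = 3.63 (inert).
Summing: n_T = 8.15 − 2X.
y_i = n_i/n_T, p_i = y_i·P. K = p_Q / (p_N p_R^2).
This yields a degree-3 equation in X; solving on (0,1), X = 0.866.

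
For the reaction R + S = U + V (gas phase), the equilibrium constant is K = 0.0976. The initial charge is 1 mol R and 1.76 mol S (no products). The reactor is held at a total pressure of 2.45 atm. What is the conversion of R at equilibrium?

Take 1 mol R as basis and let X be its fractional conversion, so ξ = X.
Mole table: n_R = 1 − X; n_S = 1.76 − X; n_U = X; n_V = X.
Since Δν = 0, n_T = 2.76 throughout.
Mole fractions y_i = n_i/n_T; K = p_U p_V / (p_R p_S) with p_i = y_i·P.
Setting this equal to 0.0976 and taking the physical root (0 < X < 1) gives X = 0.312.

X = 0.312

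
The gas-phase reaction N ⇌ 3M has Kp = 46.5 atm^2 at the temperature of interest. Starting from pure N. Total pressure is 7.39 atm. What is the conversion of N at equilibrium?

X = 0.394

Let X = conversion of N (basis 1 mol N); extent of reaction ξ = X.
At extent ξ: n_N = 1 − X; n_M = 3X.
Summing: n_T = 1 + 2X.
y_i = n_i/n_T, p_i = y_i·P. Kp = p_M^3 / (p_N).
Substituting and setting equal to 46.5 atm^2 gives a polynomial in X; the root in (0,1) is X = 0.394.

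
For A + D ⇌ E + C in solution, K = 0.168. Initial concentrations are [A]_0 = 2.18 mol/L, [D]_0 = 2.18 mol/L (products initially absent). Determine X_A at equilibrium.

X = 0.291

Let X = conversion of A; extent ξ = 2.18·X mol/L.
Concentrations: [A] = 2.18 − 2.18X; [D] = 2.18 − 2.18X; [E] = 2.18X; [C] = 2.18X.
K = [E] [C] / ([A] [D]).
Solving K = 0.168 for X ∈ (0,1): X = 0.291.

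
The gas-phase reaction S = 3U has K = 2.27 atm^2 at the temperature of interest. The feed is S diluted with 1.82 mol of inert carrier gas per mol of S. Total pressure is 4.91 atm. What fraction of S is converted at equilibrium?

Basis: 1 mol S initially; let X = conversion of S. Extent ξ = X.
At extent ξ: n_S = 1 − X; n_U = 3X; n_I = 1.82 (inert).
Summing: n_T = 2.82 + 2X.
y_i = n_i/n_T, p_i = y_i·P. K = p_U^3 / (p_S).
This yields a degree-3 equation in X; solving on (0,1), X = 0.305.

X = 0.305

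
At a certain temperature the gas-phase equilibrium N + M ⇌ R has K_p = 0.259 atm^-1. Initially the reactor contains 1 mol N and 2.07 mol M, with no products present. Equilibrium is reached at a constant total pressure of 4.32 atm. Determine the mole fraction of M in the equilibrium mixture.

Take 1 mol N as basis and let X be its fractional conversion, so ξ = X.
Species balance: n_N = 1 − X; n_M = 2.07 − X; n_R = X.
Summing: n_T = 3.07 − X.
Mole fractions y_i = n_i/n_T; K_p = p_R / (p_N p_M) with p_i = y_i·P.
Equating to 0.259 atm^-1 and solving on 0 < X < 1: X = 0.411.
Then n_M = 1.66, n_T = 2.66, so y_M = 0.624.

y_M = 0.624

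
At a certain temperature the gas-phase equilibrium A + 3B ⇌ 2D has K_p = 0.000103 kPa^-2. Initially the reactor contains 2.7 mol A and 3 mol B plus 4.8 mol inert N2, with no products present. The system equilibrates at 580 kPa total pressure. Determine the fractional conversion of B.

Take 3 mol B as basis and let X be its fractional conversion, so ξ = X.
At extent ξ: n_A = 2.7 − X; n_B = 3 − 3X; n_D = 2X; n_I = 4.8 (inert).
Total moles n_T = 10.5 − 2X.
Mole fractions y_i = n_i/n_T; K_p = p_D^2 / (p_A p_B^3) with p_i = y_i·P.
Equating to 0.000103 kPa^-2 and solving on 0 < X < 1: X = 0.601.

X = 0.601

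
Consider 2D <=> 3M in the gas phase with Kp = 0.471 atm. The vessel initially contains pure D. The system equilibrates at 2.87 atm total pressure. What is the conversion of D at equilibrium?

Basis: 1 mol D initially; let X = conversion of D. Extent ξ = 0.5X.
Species balance: n_D = 1 − X; n_M = 1.5X.
Total moles n_T = 1 + 0.5X.
Mole fractions y_i = n_i/n_T; Kp = p_M^3 / (p_D^2) with p_i = y_i·P.
Equating to 0.471 atm and solving on 0 < X < 1: X = 0.301.

X = 0.301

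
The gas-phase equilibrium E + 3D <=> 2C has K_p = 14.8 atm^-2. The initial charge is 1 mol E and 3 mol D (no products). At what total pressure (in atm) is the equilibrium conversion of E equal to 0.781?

Basis: 1 mol E initially; let X = conversion of E. Extent ξ = X.
Moles: n_E = 1 − X; n_D = 3 − 3X; n_C = 2X.
n_T = Σnᵢ = 4 − 2X.
K_p = p_C^2 / (p_E p_D^3) with p_i = (n_i/n_T)·P.
At X = 0.781: the mole-fraction product g(X) = Π y_i^ν_i = 233.5. Since K_p = g(X)·P^{-2}, P = (g/K_p)^(1/2) = (233.5/14.8)^(1/2) = 3.97 atm.

P = 3.97 atm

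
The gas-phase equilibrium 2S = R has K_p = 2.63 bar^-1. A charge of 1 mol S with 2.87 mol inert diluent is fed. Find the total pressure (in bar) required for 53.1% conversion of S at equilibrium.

P = 1.65 bar

Let X = conversion of S (basis 1 mol S); extent of reaction ξ = 0.5X.
Species balance: n_S = 1 − X; n_R = 0.5X; n_I = 2.87 (inert).
Total moles n_T = 3.87 − 0.5X.
K_p = p_R / (p_S^2) with p_i = (n_i/n_T)·P.
At X = 0.531: the mole-fraction product g(X) = Π y_i^ν_i = 4.351. Since K_p = g(X)·P^{-1}, P = (g/K_p)^(1/1) = (4.351/2.63)^(1/1) = 1.65 bar.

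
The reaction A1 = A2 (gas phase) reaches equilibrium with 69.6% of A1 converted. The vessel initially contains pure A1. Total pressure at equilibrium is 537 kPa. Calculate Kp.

Kp = 2.29

Let X = conversion of A1 (basis 1 mol A1); extent of reaction ξ = X.
Mole table: n_A1 = 1 − X; n_A2 = X.
n_T stays at 1 (no change in mole number).
At X = 0.696: n_A1 = 0.304, n_A2 = 0.696, n_T = 1.
p_i = (n_i/n_T)·P. Kp = p_A2 / (p_A1) = 2.29.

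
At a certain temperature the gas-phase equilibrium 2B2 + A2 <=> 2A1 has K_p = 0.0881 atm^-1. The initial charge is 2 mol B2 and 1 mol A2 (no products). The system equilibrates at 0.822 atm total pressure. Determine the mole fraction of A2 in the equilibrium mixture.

y_A2 = 0.303

Let X = conversion of B2 (basis 2 mol B2); extent of reaction ξ = X.
Moles: n_B2 = 2 − 2X; n_A2 = 1 − X; n_A1 = 2X.
n_T = Σnᵢ = 3 − X.
y_i = n_i/n_T, p_i = y_i·P. K_p = p_A1^2 / (p_B2^2 p_A2).
This yields a degree-3 equation in X; solving on (0,1), X = 0.129.
Then n_A2 = 0.871, n_T = 2.87, so y_A2 = 0.303.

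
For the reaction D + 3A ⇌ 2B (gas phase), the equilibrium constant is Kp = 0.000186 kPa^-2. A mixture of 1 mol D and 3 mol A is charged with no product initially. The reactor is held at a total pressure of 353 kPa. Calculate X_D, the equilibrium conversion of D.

X = 0.629

Basis: 1 mol D initially; let X = conversion of D. Extent ξ = X.
Moles: n_D = 1 − X; n_A = 3 − 3X; n_B = 2X.
Summing: n_T = 4 − 2X.
y_i = n_i/n_T, p_i = y_i·P. Kp = p_B^2 / (p_D p_A^3).
Setting this equal to 0.000186 kPa^-2 and taking the physical root (0 < X < 1) gives X = 0.629.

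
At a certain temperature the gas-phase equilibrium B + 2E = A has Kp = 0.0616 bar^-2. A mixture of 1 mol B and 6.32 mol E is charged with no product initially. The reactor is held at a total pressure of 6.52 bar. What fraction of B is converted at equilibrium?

Let X = conversion of B (basis 1 mol B); extent of reaction ξ = X.
Moles: n_B = 1 − X; n_E = 6.32 − 2X; n_A = X.
n_T = Σnᵢ = 7.32 − 2X.
Mole fractions y_i = n_i/n_T; Kp = p_A / (p_B p_E^2) with p_i = y_i·P.
Equating to 0.0616 bar^-2 and solving on 0 < X < 1: X = 0.646.

X = 0.646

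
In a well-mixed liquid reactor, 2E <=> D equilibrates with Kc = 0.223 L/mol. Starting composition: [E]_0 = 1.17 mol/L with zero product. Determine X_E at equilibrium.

X = 0.275

Let X = conversion of E; extent ξ = 1.17X/2 mol/L.
Concentrations: [E] = 1.17 − 1.17X; [D] = 0.585X.
Kc = [D] / ([E]^2).
Solving Kc = 0.223 for X ∈ (0,1): X = 0.275.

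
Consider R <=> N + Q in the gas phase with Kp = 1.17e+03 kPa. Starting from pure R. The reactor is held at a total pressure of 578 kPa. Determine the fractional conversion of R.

Let X = conversion of R (basis 1 mol R); extent of reaction ξ = X.
Moles: n_R = 1 − X; n_N = X; n_Q = X.
n_T = Σnᵢ = 1 + X.
With p_i = (n_i/n_T)P, Kp = p_N p_Q / (p_R).
Equating to 1.17e+03 kPa and solving on 0 < X < 1: X = 0.818.

X = 0.818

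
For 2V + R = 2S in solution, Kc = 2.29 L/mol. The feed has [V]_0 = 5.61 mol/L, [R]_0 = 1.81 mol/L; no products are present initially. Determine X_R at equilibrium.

X = 0.768

Let X = conversion of R; extent ξ = 1.81·X mol/L.
Concentrations: [V] = 5.61 − 3.62X; [R] = 1.81 − 1.81X; [S] = 3.62X.
Kc = [S]^2 / ([V]^2 [R]).
This equals 2.29 at X = 0.768 (the root in 0 < X < 1).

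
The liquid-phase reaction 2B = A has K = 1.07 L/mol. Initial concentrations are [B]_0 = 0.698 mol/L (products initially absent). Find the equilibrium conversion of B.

X = 0.451

Let X = conversion of B; extent ξ = 0.698X/2 mol/L.
Concentrations: [B] = 0.698 − 0.698X; [A] = 0.349X.
K = [A] / ([B]^2).
Setting equal to 1.07 and solving for X on (0,1) gives X = 0.451.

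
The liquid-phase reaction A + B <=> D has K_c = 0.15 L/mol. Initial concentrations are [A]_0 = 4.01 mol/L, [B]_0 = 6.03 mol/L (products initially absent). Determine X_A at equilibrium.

X = 0.399

Let X = conversion of A; extent ξ = 4.01·X mol/L.
Concentrations: [A] = 4.01 − 4.01X; [B] = 6.03 − 4.01X; [D] = 4.01X.
K_c = [D] / ([A] [B]).
Equating to 0.15 L/mol: the physical root is X = 0.399.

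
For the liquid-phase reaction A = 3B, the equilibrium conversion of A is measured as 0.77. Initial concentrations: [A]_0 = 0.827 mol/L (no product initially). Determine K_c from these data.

K_c = 36.7 (mol/L)^2

Let X = conversion of A.
Concentrations: [A] = 0.827 − 0.827X; [B] = 2.48X.
At X = 0.77: [A] = 0.19, [B] = 1.91.
K_c = [B]^3 / ([A]) = 36.7 (mol/L)^2.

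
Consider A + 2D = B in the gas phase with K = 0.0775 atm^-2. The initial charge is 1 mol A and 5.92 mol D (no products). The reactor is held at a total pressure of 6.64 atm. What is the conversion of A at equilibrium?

Let X = conversion of A (basis 1 mol A); extent of reaction ξ = X.
Species balance: n_A = 1 − X; n_D = 5.92 − 2X; n_B = X.
n_T = Σnᵢ = 6.92 − 2X.
y_i = n_i/n_T, p_i = y_i·P. K = p_B / (p_A p_D^2).
Substituting and setting equal to 0.0775 atm^-2 gives a polynomial in X; the root in (0,1) is X = 0.696.

X = 0.696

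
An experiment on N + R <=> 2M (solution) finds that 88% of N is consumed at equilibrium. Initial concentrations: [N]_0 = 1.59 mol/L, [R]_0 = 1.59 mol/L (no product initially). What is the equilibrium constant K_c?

K_c = 215

Let X = conversion of N.
Concentrations: [N] = 1.59 − 1.59X; [R] = 1.59 − 1.59X; [M] = 3.18X.
At X = 0.88: [N] = 0.191, [R] = 0.191, [M] = 2.8.
K_c = [M]^2 / ([N] [R]) = 215.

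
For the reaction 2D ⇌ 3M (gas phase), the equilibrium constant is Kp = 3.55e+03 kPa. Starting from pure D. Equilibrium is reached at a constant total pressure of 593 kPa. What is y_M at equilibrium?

y_M = 0.740

Take 1 mol D as basis and let X be its fractional conversion, so ξ = 0.5X.
At extent ξ: n_D = 1 − X; n_M = 1.5X.
Summing: n_T = 1 + 0.5X.
With p_i = (n_i/n_T)P, Kp = p_M^3 / (p_D^2).
Substituting and setting equal to 3.55e+03 kPa gives a polynomial in X; the root in (0,1) is X = 0.655.
Then n_M = 0.982, n_T = 1.33, so y_M = 0.740.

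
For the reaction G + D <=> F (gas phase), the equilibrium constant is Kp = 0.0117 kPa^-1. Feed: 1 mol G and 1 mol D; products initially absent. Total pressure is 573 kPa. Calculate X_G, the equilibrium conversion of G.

X = 0.640

Basis: 1 mol G initially; let X = conversion of G. Extent ξ = X.
Species balance: n_G = 1 − X; n_D = 1 − X; n_F = X.
Total moles n_T = 2 − X.
With p_i = (n_i/n_T)P, Kp = p_F / (p_G p_D).
Substituting and setting equal to 0.0117 kPa^-1 gives a polynomial in X; the root in (0,1) is X = 0.640.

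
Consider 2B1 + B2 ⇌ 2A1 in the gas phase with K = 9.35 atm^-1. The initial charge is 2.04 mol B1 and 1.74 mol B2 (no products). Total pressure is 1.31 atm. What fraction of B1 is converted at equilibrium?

Let X = conversion of B1 (basis 2.04 mol B1); extent of reaction ξ = 1.02X.
At extent ξ: n_B1 = 2.04 − 2.04X; n_B2 = 1.74 − 1.02X; n_A1 = 2.04X.
Summing: n_T = 3.78 − 1.02X.
With p_i = (n_i/n_T)P, K = p_A1^2 / (p_B1^2 p_B2).
Equating to 9.35 atm^-1 and solving on 0 < X < 1: X = 0.671.

X = 0.671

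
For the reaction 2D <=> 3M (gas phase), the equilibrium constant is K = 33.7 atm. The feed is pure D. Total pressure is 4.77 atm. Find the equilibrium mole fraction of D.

Let X = conversion of D (basis 1 mol D); extent of reaction ξ = 0.5X.
Moles: n_D = 1 − X; n_M = 1.5X.
Summing: n_T = 1 + 0.5X.
y_i = n_i/n_T, p_i = y_i·P. K = p_M^3 / (p_D^2).
Substituting and setting equal to 33.7 atm gives a polynomial in X; the root in (0,1) is X = 0.671.
Then n_D = 0.329, n_T = 1.34, so y_D = 0.246.

y_D = 0.246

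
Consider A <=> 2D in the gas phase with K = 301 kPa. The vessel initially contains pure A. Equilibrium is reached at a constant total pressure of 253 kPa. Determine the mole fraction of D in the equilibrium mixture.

Basis: 1 mol A initially; let X = conversion of A. Extent ξ = X.
Moles: n_A = 1 − X; n_D = 2X.
Summing: n_T = 1 + X.
Mole fractions y_i = n_i/n_T; K = p_D^2 / (p_A) with p_i = y_i·P.
Substituting and setting equal to 301 kPa gives a polynomial in X; the root in (0,1) is X = 0.479.
Then n_D = 0.958, n_T = 1.48, so y_D = 0.648.

y_D = 0.648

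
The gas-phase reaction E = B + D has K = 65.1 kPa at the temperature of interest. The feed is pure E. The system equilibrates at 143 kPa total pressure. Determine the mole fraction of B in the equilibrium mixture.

y_B = 0.359

Basis: 1 mol E initially; let X = conversion of E. Extent ξ = X.
Moles: n_E = 1 − X; n_B = X; n_D = X.
Summing: n_T = 1 + X.
With p_i = (n_i/n_T)P, K = p_B p_D / (p_E).
Substituting and setting equal to 65.1 kPa gives a polynomial in X; the root in (0,1) is X = 0.559.
Then n_B = 0.559, n_T = 1.56, so y_B = 0.359.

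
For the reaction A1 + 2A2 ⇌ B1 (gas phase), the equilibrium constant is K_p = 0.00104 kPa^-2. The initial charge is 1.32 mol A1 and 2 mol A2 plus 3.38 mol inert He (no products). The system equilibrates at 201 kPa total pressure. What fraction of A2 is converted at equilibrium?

Basis: 2 mol A2 initially; let X = conversion of A2. Extent ξ = X.
Moles: n_A1 = 1.32 − X; n_A2 = 2 − 2X; n_B1 = X; n_I = 3.38 (inert).
Total moles n_T = 6.7 − 2X.
With p_i = (n_i/n_T)P, K_p = p_B1 / (p_A1 p_A2^2).
This yields a degree-3 equation in X; solving on (0,1), X = 0.609.

X = 0.609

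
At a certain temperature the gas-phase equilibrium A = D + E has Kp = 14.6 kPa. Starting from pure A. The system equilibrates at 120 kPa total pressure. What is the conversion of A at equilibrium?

X = 0.329

Basis: 1 mol A initially; let X = conversion of A. Extent ξ = X.
At extent ξ: n_A = 1 − X; n_D = X; n_E = X.
Summing: n_T = 1 + X.
With p_i = (n_i/n_T)P, Kp = p_D p_E / (p_A).
Substituting and setting equal to 14.6 kPa gives a polynomial in X; the root in (0,1) is X = 0.329.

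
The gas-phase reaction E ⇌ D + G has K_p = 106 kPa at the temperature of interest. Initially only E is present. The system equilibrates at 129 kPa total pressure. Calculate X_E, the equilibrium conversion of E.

Let X = conversion of E (basis 1 mol E); extent of reaction ξ = X.
Mole table: n_E = 1 − X; n_D = X; n_G = X.
Summing: n_T = 1 + X.
Mole fractions y_i = n_i/n_T; K_p = p_D p_G / (p_E) with p_i = y_i·P.
Setting this equal to 106 kPa and taking the physical root (0 < X < 1) gives X = 0.672.

X = 0.672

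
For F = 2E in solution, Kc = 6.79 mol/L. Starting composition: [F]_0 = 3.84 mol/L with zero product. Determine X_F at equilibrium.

Let X = conversion of F; extent ξ = 3.84·X mol/L.
Concentrations: [F] = 3.84 − 3.84X; [E] = 7.68X.
Kc = [E]^2 / ([F]).
Equating to 6.79 mol/L: the physical root is X = 0.480.

X = 0.480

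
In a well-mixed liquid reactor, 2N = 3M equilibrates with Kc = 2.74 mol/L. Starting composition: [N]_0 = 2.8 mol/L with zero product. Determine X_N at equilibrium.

X = 0.446

Let X = conversion of N; extent ξ = 2.8X/2 mol/L.
Concentrations: [N] = 2.8 − 2.8X; [M] = 4.2X.
Kc = [M]^3 / ([N]^2).
Solving Kc = 2.74 for X ∈ (0,1): X = 0.446.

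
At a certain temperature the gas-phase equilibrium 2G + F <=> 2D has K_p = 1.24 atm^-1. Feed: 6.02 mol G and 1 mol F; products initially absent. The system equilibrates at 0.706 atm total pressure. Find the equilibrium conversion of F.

Take 1 mol F as basis and let X be its fractional conversion, so ξ = X.
At extent ξ: n_G = 6.02 − 2X; n_F = 1 − X; n_D = 2X.
Summing: n_T = 7.02 − X.
Mole fractions y_i = n_i/n_T; K_p = p_D^2 / (p_G^2 p_F) with p_i = y_i·P.
Equating to 1.24 atm^-1 and solving on 0 < X < 1: X = 0.580.

X = 0.580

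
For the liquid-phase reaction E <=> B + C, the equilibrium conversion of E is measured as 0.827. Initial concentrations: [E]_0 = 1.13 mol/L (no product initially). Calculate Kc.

Kc = 4.47 mol/L

Let X = conversion of E.
Concentrations: [E] = 1.13 − 1.13X; [B] = 1.13X; [C] = 1.13X.
At X = 0.827: [E] = 0.195, [B] = 0.935, [C] = 0.935.
Kc = [B] [C] / ([E]) = 4.47 mol/L.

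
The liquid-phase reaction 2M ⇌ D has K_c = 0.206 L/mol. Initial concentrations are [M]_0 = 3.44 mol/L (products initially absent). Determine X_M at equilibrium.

X = 0.442

Let X = conversion of M; extent ξ = 3.44X/2 mol/L.
Concentrations: [M] = 3.44 − 3.44X; [D] = 1.72X.
K_c = [D] / ([M]^2).
Setting equal to 0.206 and solving for X on (0,1) gives X = 0.442.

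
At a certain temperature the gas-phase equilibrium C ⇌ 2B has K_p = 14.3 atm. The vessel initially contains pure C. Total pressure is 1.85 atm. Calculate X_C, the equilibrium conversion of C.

X = 0.812

Basis: 1 mol C initially; let X = conversion of C. Extent ξ = X.
At extent ξ: n_C = 1 − X; n_B = 2X.
n_T = Σnᵢ = 1 + X.
y_i = n_i/n_T, p_i = y_i·P. K_p = p_B^2 / (p_C).
Substituting and setting equal to 14.3 atm gives a polynomial in X; the root in (0,1) is X = 0.812.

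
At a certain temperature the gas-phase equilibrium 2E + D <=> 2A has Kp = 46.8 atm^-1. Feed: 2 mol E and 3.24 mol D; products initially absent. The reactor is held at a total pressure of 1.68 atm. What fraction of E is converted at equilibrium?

X = 0.867

Take 2 mol E as basis and let X be its fractional conversion, so ξ = X.
At extent ξ: n_E = 2 − 2X; n_D = 3.24 − X; n_A = 2X.
n_T = Σnᵢ = 5.24 − X.
y_i = n_i/n_T, p_i = y_i·P. Kp = p_A^2 / (p_E^2 p_D).
Substituting and setting equal to 46.8 atm^-1 gives a polynomial in X; the root in (0,1) is X = 0.867.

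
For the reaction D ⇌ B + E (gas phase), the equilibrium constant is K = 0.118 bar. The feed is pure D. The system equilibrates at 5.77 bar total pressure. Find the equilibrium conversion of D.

X = 0.142

Basis: 1 mol D initially; let X = conversion of D. Extent ξ = X.
Species balance: n_D = 1 − X; n_B = X; n_E = X.
Total moles n_T = 1 + X.
With p_i = (n_i/n_T)P, K = p_B p_E / (p_D).
This yields a degree-2 equation in X; solving on (0,1), X = 0.142.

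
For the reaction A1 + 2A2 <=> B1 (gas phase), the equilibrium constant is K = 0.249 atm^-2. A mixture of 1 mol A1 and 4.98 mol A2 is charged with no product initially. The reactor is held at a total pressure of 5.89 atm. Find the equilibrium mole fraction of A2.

y_A2 = 0.768

Take 1 mol A1 as basis and let X be its fractional conversion, so ξ = X.
Mole table: n_A1 = 1 − X; n_A2 = 4.98 − 2X; n_B1 = X.
n_T = Σnᵢ = 5.98 − 2X.
With p_i = (n_i/n_T)P, K = p_B1 / (p_A1 p_A2^2).
Equating to 0.249 atm^-2 and solving on 0 < X < 1: X = 0.836.
Then n_A2 = 3.31, n_T = 4.31, so y_A2 = 0.768.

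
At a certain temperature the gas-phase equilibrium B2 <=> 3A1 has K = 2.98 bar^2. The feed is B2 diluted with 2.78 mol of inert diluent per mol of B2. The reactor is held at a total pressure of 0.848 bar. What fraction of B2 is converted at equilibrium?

Basis: 1 mol B2 initially; let X = conversion of B2. Extent ξ = X.
Moles: n_B2 = 1 − X; n_A1 = 3X; n_I = 2.78 (inert).
Total moles n_T = 3.78 + 2X.
Mole fractions y_i = n_i/n_T; K = p_A1^3 / (p_B2) with p_i = y_i·P.
Setting this equal to 2.98 bar^2 and taking the physical root (0 < X < 1) gives X = 0.862.

X = 0.862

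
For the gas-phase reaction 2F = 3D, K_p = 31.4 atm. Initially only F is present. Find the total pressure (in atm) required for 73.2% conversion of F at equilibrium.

P = 2.33 atm

Take 1 mol F as basis and let X be its fractional conversion, so ξ = 0.5X.
At extent ξ: n_F = 1 − X; n_D = 1.5X.
n_T = Σnᵢ = 1 + 0.5X.
K_p = p_D^3 / (p_F^2) with p_i = (n_i/n_T)·P.
At X = 0.732: the mole-fraction product g(X) = Π y_i^ν_i = 13.49. Since K_p = g(X)·P^{1}, P = (K_p/g)^(1/1) = (31.4/13.49)^(1/1) = 2.33 atm.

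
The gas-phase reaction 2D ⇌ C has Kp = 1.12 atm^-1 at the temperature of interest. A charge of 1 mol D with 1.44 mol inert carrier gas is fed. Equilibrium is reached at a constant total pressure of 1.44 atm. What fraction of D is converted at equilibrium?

Take 1 mol D as basis and let X be its fractional conversion, so ξ = 0.5X.
Moles: n_D = 1 − X; n_C = 0.5X; n_I = 1.44 (inert).
Total moles n_T = 2.44 − 0.5X.
y_i = n_i/n_T, p_i = y_i·P. Kp = p_C / (p_D^2).
Setting this equal to 1.12 atm^-1 and taking the physical root (0 < X < 1) gives X = 0.446.

X = 0.446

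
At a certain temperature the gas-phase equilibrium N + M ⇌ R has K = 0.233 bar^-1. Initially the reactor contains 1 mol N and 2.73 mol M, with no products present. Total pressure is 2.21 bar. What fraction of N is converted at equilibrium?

X = 0.268

Let X = conversion of N (basis 1 mol N); extent of reaction ξ = X.
At extent ξ: n_N = 1 − X; n_M = 2.73 − X; n_R = X.
Summing: n_T = 3.73 − X.
Mole fractions y_i = n_i/n_T; K = p_R / (p_N p_M) with p_i = y_i·P.
Setting this equal to 0.233 bar^-1 and taking the physical root (0 < X < 1) gives X = 0.268.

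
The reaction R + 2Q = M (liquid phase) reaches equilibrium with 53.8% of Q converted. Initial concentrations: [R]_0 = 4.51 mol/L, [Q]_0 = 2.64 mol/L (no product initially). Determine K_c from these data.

K_c = 0.126 (mol/L)^-2

Let X = conversion of Q.
Concentrations: [R] = 4.51 − 1.32X; [Q] = 2.64 − 2.64X; [M] = 1.32X.
At X = 0.538: [R] = 3.8, [Q] = 1.22, [M] = 0.71.
K_c = [M] / ([R] [Q]^2) = 0.126 (mol/L)^-2.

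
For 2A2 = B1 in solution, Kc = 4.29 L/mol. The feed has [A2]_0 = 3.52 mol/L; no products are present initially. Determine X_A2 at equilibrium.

Let X = conversion of A2; extent ξ = 3.52X/2 mol/L.
Concentrations: [A2] = 3.52 − 3.52X; [B1] = 1.76X.
Kc = [B1] / ([A2]^2).
Equating to 4.29 L/mol: the physical root is X = 0.834.

X = 0.834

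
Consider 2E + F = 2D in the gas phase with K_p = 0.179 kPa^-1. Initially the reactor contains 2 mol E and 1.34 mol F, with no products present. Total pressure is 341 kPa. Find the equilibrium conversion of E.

X = 0.785

Take 2 mol E as basis and let X be its fractional conversion, so ξ = X.
Moles: n_E = 2 − 2X; n_F = 1.34 − X; n_D = 2X.
n_T = Σnᵢ = 3.34 − X.
y_i = n_i/n_T, p_i = y_i·P. K_p = p_D^2 / (p_E^2 p_F).
Setting this equal to 0.179 kPa^-1 and taking the physical root (0 < X < 1) gives X = 0.785.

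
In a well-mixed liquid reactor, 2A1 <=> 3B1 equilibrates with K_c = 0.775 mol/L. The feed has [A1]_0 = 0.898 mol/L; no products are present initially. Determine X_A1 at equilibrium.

X = 0.434

Let X = conversion of A1; extent ξ = 0.898X/2 mol/L.
Concentrations: [A1] = 0.898 − 0.898X; [B1] = 1.35X.
K_c = [B1]^3 / ([A1]^2).
This equals 0.775 at X = 0.434 (the root in 0 < X < 1).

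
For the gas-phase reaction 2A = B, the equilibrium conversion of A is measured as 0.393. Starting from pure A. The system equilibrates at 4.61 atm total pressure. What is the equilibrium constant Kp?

Kp = 0.093 atm^-1

Let X = conversion of A (basis 1 mol A); extent of reaction ξ = 0.5X.
Species balance: n_A = 1 − X; n_B = 0.5X.
Total moles n_T = 1 − 0.5X.
At X = 0.393: n_A = 0.607, n_B = 0.197, n_T = 0.803.
p_i = (n_i/n_T)·P. Kp = p_B / (p_A^2) = 0.093 atm^-1.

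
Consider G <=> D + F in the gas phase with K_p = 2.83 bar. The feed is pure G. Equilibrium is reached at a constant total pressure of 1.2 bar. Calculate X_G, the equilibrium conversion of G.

Let X = conversion of G (basis 1 mol G); extent of reaction ξ = X.
Mole table: n_G = 1 − X; n_D = X; n_F = X.
Summing: n_T = 1 + X.
With p_i = (n_i/n_T)P, K_p = p_D p_F / (p_G).
Substituting and setting equal to 2.83 bar gives a polynomial in X; the root in (0,1) is X = 0.838.

X = 0.838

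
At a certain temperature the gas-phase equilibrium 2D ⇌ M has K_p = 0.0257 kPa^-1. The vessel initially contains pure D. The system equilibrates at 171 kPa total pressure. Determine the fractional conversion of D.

X = 0.768

Let X = conversion of D (basis 1 mol D); extent of reaction ξ = 0.5X.
Species balance: n_D = 1 − X; n_M = 0.5X.
n_T = Σnᵢ = 1 − 0.5X.
Mole fractions y_i = n_i/n_T; K_p = p_M / (p_D^2) with p_i = y_i·P.
Setting this equal to 0.0257 kPa^-1 and taking the physical root (0 < X < 1) gives X = 0.768.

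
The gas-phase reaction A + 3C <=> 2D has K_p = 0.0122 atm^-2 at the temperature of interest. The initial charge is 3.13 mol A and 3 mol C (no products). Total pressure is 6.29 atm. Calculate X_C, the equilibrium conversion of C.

X = 0.313

Take 3 mol C as basis and let X be its fractional conversion, so ξ = X.
Moles: n_A = 3.13 − X; n_C = 3 − 3X; n_D = 2X.
Total moles n_T = 6.13 − 2X.
Mole fractions y_i = n_i/n_T; K_p = p_D^2 / (p_A p_C^3) with p_i = y_i·P.
Substituting and setting equal to 0.0122 atm^-2 gives a polynomial in X; the root in (0,1) is X = 0.313.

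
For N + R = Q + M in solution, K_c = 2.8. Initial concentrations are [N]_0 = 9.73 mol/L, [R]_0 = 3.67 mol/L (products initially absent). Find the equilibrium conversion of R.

X = 0.855

Let X = conversion of R; extent ξ = 3.67·X mol/L.
Concentrations: [N] = 9.73 − 3.67X; [R] = 3.67 − 3.67X; [Q] = 3.67X; [M] = 3.67X.
K_c = [Q] [M] / ([N] [R]).
Equating to 2.8: the physical root is X = 0.855.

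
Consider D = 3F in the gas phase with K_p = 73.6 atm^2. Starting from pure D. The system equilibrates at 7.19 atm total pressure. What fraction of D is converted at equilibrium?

Take 1 mol D as basis and let X be its fractional conversion, so ξ = X.
Species balance: n_D = 1 − X; n_F = 3X.
Summing: n_T = 1 + 2X.
y_i = n_i/n_T, p_i = y_i·P. K_p = p_F^3 / (p_D).
Equating to 73.6 atm^2 and solving on 0 < X < 1: X = 0.472.

X = 0.472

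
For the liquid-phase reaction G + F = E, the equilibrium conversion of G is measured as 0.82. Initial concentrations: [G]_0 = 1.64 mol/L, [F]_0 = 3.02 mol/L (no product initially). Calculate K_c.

K_c = 2.72 L/mol

Let X = conversion of G.
Concentrations: [G] = 1.64 − 1.64X; [F] = 3.02 − 1.64X; [E] = 1.64X.
At X = 0.82: [G] = 0.295, [F] = 1.68, [E] = 1.34.
K_c = [E] / ([G] [F]) = 2.72 L/mol.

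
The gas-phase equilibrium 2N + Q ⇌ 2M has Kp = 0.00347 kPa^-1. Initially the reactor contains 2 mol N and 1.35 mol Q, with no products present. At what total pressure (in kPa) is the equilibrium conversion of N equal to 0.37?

Basis: 2 mol N initially; let X = conversion of N. Extent ξ = X.
Mole table: n_N = 2 − 2X; n_Q = 1.35 − X; n_M = 2X.
n_T = Σnᵢ = 3.35 − X.
Kp = p_M^2 / (p_N^2 p_Q) with p_i = (n_i/n_T)·P.
At X = 0.37: the mole-fraction product g(X) = Π y_i^ν_i = 1.049. Since Kp = g(X)·P^{-1}, P = (g/Kp)^(1/1) = (1.049/0.00347)^(1/1) = 302 kPa.

P = 302 kPa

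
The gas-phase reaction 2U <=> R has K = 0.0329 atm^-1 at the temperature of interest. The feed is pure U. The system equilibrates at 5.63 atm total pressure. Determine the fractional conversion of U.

X = 0.242

Let X = conversion of U (basis 1 mol U); extent of reaction ξ = 0.5X.
At extent ξ: n_U = 1 − X; n_R = 0.5X.
Summing: n_T = 1 − 0.5X.
With p_i = (n_i/n_T)P, K = p_R / (p_U^2).
Equating to 0.0329 atm^-1 and solving on 0 < X < 1: X = 0.242.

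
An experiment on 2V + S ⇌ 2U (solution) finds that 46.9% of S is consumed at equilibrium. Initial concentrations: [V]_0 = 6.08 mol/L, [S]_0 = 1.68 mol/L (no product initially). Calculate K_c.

Let X = conversion of S.
Concentrations: [V] = 6.08 − 3.36X; [S] = 1.68 − 1.68X; [U] = 3.36X.
At X = 0.469: [V] = 4.5, [S] = 0.892, [U] = 1.58.
K_c = [U]^2 / ([V]^2 [S]) = 0.137 L/mol.

K_c = 0.137 L/mol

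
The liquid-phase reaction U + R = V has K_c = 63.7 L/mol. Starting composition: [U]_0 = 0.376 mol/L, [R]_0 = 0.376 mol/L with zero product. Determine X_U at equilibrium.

Let X = conversion of U; extent ξ = 0.376·X mol/L.
Concentrations: [U] = 0.376 − 0.376X; [R] = 0.376 − 0.376X; [V] = 0.376X.
K_c = [V] / ([U] [R]).
Equating to 63.7 L/mol: the physical root is X = 0.815.

X = 0.815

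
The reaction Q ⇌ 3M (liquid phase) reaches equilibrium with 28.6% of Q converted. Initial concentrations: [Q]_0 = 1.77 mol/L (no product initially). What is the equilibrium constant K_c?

Let X = conversion of Q.
Concentrations: [Q] = 1.77 − 1.77X; [M] = 5.31X.
At X = 0.286: [Q] = 1.26, [M] = 1.52.
K_c = [M]^3 / ([Q]) = 2.77 (mol/L)^2.

K_c = 2.77 (mol/L)^2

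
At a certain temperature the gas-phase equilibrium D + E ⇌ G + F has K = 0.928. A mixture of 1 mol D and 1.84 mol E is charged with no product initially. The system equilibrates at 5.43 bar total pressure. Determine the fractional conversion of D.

X = 0.637

Take 1 mol D as basis and let X be its fractional conversion, so ξ = X.
Moles: n_D = 1 − X; n_E = 1.84 − X; n_G = X; n_F = X.
Total moles n_T = 2.84 (Δν = 0, constant).
With p_i = (n_i/n_T)P, K = p_G p_F / (p_D p_E).
This yields a degree-2 equation in X; solving on (0,1), X = 0.637.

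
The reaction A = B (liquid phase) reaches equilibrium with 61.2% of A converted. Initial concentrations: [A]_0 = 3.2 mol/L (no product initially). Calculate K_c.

K_c = 1.58

Let X = conversion of A.
Concentrations: [A] = 3.2 − 3.2X; [B] = 3.2X.
At X = 0.612: [A] = 1.24, [B] = 1.96.
K_c = [B] / ([A]) = 1.58.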